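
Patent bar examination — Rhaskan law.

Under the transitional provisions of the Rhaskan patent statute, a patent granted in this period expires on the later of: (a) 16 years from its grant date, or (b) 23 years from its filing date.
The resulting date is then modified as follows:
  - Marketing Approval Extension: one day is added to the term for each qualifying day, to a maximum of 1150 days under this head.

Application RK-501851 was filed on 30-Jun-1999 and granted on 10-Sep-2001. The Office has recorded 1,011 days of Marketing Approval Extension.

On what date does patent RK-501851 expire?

(a) grant + 16 years → 10 September 2017.
(b) filing + 23 years → 30 June 2022.
Later of the two: 30 June 2022.
Marketing Approval Extension: 1011 days (within the 1150-day cap) → +1011 days → 6 April 2025.

April 6, 2025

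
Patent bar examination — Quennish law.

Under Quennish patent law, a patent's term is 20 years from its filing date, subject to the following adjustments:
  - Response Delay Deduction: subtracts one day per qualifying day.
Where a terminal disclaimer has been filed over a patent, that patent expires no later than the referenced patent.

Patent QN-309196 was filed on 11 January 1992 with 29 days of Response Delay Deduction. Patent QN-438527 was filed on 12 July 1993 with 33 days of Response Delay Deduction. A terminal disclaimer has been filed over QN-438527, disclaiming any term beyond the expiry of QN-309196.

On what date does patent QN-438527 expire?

2011-12-13

Natural term of QN-438527:
  Base: filing + 20 years → 12 July 2013.
  Response Delay Deduction: −33 days → 9 June 2013.
Expiry of referenced patent QN-309196:
  Base: filing + 20 years → 11 January 2012.
  Response Delay Deduction: −29 days → 13 December 2011.
Terminal disclaimer: QN-438527 expires on the earlier of 9 June 2013 and 13 December 2011.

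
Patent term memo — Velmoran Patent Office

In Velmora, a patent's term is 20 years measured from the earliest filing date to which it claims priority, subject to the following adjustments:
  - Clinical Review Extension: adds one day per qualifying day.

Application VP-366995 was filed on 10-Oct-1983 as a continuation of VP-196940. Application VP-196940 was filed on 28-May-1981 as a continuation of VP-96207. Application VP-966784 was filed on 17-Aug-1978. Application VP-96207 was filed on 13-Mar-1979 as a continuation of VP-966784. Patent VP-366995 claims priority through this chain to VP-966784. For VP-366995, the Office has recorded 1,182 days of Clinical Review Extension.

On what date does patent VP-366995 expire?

Earliest priority filing: 17 August 1978.
Base term: 17 August 1978 + 20 years → 17 August 1998.
Clinical Review Extension: +1182 days → 11 November 2001.

2001-11-11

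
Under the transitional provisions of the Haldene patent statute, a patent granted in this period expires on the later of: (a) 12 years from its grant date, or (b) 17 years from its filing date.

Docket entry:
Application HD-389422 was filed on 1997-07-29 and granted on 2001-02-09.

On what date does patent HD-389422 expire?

July 29, 2014

(a) grant + 12 years → 9 February 2013.
(b) filing + 17 years → 29 July 2014.
Later of the two: 29 July 2014.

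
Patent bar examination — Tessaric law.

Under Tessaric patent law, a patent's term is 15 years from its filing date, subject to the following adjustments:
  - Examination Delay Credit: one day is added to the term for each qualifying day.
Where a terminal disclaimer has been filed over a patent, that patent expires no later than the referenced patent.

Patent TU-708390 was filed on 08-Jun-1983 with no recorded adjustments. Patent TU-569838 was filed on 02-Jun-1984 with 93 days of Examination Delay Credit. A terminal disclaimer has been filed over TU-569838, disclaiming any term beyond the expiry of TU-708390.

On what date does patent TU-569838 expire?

1998-06-08

Natural term of TU-569838:
  Base: filing + 15 years → 2 June 1999.
  Examination Delay Credit: +93 days → 3 September 1999.
Expiry of referenced patent TU-708390:
  Base: filing + 15 years → 8 June 1998.
Terminal disclaimer: TU-569838 expires on the earlier of 3 September 1999 and 8 June 1998.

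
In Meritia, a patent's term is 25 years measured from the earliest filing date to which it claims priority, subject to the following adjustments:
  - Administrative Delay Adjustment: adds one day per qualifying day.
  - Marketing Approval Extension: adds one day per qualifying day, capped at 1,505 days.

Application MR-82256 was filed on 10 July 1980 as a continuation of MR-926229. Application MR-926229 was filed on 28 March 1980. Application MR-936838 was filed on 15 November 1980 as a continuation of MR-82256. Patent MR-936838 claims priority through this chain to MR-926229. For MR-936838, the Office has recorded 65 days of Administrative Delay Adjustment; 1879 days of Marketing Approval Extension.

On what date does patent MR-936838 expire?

Earliest priority filing: 28 March 1980.
Base term: 28 March 1980 + 25 years → 28 March 2005.
Administrative Delay Adjustment: +65 days → 1 June 2005.
Marketing Approval Extension: 1879 days claimed exceeds the 1505-day cap, so +1505 days → 15 July 2009.

2009-07-15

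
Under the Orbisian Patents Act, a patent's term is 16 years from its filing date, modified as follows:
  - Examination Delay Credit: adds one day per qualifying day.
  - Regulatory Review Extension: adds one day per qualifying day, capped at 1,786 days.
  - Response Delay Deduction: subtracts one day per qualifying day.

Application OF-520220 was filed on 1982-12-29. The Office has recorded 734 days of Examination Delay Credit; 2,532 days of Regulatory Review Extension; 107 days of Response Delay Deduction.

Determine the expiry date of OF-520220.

August 7, 2005

Base term: filing date + 16 years → 29 December 1998.
Examination Delay Credit: +734 days → 1 January 2001.
Regulatory Review Extension: 2532 days claimed exceeds the 1786-day cap, so +1786 days → 22 November 2005.
Response Delay Deduction: −107 days → 7 August 2005.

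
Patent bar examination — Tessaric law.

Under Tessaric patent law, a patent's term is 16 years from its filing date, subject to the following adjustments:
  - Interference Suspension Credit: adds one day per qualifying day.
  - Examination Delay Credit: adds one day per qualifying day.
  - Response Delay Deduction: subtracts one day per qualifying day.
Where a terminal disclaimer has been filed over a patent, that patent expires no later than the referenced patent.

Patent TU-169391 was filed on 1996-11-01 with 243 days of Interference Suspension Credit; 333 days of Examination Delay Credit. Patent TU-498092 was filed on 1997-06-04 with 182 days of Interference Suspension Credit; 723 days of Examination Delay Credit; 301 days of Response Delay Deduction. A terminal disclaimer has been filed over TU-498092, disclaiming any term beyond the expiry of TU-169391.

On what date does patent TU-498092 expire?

2014-05-31

Natural term of TU-498092:
  Base: filing + 16 years → 4 June 2013.
  Interference Suspension Credit: +182 days → 3 December 2013.
  Examination Delay Credit: +723 days → 26 November 2015.
  Response Delay Deduction: −301 days → 29 January 2015.
Expiry of referenced patent TU-169391:
  Base: filing + 16 years → 1 November 2012.
  Interference Suspension Credit: +243 days → 2 July 2013.
  Examination Delay Credit: +333 days → 31 May 2014.
Terminal disclaimer: TU-498092 expires on the earlier of 29 January 2015 and 31 May 2014.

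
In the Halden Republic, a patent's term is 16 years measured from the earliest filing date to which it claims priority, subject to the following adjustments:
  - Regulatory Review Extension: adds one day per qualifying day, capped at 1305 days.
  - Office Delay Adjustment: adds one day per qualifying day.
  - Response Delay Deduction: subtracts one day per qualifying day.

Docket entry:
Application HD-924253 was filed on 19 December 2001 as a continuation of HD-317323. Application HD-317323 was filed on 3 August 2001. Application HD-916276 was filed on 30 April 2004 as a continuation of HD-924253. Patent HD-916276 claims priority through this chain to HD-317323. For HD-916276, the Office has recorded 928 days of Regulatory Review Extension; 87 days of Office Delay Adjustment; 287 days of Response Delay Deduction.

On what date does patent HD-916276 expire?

Earliest priority filing: 3 August 2001.
Base term: 3 August 2001 + 16 years → 3 August 2017.
Regulatory Review Extension: 928 days (within the 1305-day cap) → +928 days → 17 February 2020.
Office Delay Adjustment: +87 days → 14 May 2020.
Response Delay Deduction: −287 days → 1 August 2019.

August 1, 2019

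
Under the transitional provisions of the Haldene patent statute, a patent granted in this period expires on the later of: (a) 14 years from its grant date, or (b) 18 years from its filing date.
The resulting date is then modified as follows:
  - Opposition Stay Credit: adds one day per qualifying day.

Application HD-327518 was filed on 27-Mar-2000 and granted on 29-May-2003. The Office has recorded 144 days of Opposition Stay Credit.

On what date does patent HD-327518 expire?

August 18, 2018

(a) grant + 14 years → 29 May 2017.
(b) filing + 18 years → 27 March 2018.
Later of the two: 27 March 2018.
Opposition Stay Credit: +144 days → 18 August 2018.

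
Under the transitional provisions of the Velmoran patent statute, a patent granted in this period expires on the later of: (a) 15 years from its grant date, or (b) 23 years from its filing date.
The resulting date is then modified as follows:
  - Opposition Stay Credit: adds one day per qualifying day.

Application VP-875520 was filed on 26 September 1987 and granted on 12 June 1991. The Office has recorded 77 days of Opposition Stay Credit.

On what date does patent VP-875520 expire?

(a) grant + 15 years → 12 June 2006.
(b) filing + 23 years → 26 September 2010.
Later of the two: 26 September 2010.
Opposition Stay Credit: +77 days → 12 December 2010.

2010-12-12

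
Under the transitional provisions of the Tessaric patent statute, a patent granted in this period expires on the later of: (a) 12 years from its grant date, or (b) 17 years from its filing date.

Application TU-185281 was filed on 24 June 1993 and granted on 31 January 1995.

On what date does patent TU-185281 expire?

(a) grant + 12 years → 31 January 2007.
(b) filing + 17 years → 24 June 2010.
Later of the two: 24 June 2010.

June 24, 2010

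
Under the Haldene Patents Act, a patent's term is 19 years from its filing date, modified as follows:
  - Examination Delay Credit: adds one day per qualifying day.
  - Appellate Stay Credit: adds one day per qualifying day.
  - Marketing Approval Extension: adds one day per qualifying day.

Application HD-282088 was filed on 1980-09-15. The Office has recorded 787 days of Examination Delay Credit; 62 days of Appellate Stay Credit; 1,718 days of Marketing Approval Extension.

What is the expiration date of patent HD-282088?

September 25, 2006

Base term: filing date + 19 years → 15 September 1999.
Examination Delay Credit: +787 days → 10 November 2001.
Appellate Stay Credit: +62 days → 11 January 2002.
Marketing Approval Extension: +1718 days → 25 September 2006.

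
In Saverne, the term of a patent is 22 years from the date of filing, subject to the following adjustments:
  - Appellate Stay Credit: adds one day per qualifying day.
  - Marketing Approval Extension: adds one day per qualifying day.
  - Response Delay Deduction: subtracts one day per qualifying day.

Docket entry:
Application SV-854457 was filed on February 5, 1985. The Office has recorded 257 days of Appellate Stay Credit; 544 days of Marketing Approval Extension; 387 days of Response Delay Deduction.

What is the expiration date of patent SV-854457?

2008-03-25

Base term: filing date + 22 years → 5 February 2007.
Appellate Stay Credit: +257 days → 20 October 2007.
Marketing Approval Extension: +544 days → 16 April 2009.
Response Delay Deduction: −387 days → 25 March 2008.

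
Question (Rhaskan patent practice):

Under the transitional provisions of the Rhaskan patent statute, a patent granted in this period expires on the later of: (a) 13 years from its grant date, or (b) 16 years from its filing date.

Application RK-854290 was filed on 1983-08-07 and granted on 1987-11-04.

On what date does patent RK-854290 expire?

(a) grant + 13 years → 4 November 2000.
(b) filing + 16 years → 7 August 1999.
Later of the two: 4 November 2000.

2000-11-04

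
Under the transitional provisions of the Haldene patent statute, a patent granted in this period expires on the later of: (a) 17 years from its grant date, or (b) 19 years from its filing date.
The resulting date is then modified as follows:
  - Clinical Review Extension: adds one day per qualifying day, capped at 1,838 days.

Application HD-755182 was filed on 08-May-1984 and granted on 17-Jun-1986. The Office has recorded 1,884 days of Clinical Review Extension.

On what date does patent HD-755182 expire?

(a) grant + 17 years → 17 June 2003.
(b) filing + 19 years → 8 May 2003.
Later of the two: 17 June 2003.
Clinical Review Extension: 1884 days claimed exceeds the 1838-day cap, so +1838 days → 28 June 2008.

June 28, 2008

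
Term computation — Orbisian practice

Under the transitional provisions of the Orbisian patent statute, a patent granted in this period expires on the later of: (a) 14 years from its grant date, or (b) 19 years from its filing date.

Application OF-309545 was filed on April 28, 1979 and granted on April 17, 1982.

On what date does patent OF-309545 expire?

(a) grant + 14 years → 17 April 1996.
(b) filing + 19 years → 28 April 1998.
Later of the two: 28 April 1998.

1998-04-28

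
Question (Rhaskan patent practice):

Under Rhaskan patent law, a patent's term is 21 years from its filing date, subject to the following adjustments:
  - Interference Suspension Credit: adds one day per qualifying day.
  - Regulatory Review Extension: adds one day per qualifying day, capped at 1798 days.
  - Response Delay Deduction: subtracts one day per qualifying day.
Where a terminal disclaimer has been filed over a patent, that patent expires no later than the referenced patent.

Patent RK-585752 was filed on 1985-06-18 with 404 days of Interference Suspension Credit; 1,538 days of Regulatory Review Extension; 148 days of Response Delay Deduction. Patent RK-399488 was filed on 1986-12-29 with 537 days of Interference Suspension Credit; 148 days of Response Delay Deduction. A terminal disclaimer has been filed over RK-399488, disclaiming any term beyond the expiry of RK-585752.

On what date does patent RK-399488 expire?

January 21, 2009

Natural term of RK-399488:
  Base: filing + 21 years → 29 December 2007.
  Interference Suspension Credit: +537 days → 18 June 2009.
  Response Delay Deduction: −148 days → 21 January 2009.
Expiry of referenced patent RK-585752:
  Base: filing + 21 years → 18 June 2006.
  Interference Suspension Credit: +404 days → 27 July 2007.
  Regulatory Review Extension: 1538 days (within the 1798-day cap) → +1538 days → 12 October 2011.
  Response Delay Deduction: −148 days → 17 May 2011.
Terminal disclaimer: RK-399488 expires on the earlier of 21 January 2009 and 17 May 2011.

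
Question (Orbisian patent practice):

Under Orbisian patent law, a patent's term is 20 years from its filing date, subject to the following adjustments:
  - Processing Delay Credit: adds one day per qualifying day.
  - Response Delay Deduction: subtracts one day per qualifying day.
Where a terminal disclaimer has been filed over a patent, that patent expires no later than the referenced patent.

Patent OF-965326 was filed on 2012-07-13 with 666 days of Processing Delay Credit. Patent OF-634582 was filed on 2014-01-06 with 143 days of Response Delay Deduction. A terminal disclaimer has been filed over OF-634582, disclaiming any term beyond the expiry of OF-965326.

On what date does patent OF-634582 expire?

Natural term of OF-634582:
  Base: filing + 20 years → 6 January 2034.
  Response Delay Deduction: −143 days → 16 August 2033.
Expiry of referenced patent OF-965326:
  Base: filing + 20 years → 13 July 2032.
  Processing Delay Credit: +666 days → 10 May 2034.
Terminal disclaimer: OF-634582 expires on the earlier of 16 August 2033 and 10 May 2034.

August 16, 2033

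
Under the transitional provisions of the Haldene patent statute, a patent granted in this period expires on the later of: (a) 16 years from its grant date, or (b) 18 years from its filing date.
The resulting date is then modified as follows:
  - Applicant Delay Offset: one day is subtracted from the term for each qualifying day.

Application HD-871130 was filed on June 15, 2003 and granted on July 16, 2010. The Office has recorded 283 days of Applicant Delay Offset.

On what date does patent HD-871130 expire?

2025-10-06

(a) grant + 16 years → 16 July 2026.
(b) filing + 18 years → 15 June 2021.
Later of the two: 16 July 2026.
Applicant Delay Offset: −283 days → 6 October 2025.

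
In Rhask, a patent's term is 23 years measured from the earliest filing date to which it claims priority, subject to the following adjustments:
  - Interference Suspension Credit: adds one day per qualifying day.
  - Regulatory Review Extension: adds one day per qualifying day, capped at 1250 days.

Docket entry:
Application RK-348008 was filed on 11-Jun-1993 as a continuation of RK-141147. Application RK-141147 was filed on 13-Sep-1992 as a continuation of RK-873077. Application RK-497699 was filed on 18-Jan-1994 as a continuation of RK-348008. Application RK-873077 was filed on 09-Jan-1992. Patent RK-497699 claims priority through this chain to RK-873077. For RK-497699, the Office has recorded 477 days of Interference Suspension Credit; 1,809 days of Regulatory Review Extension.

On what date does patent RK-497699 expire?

October 2, 2019

Earliest priority filing: 9 January 1992.
Base term: 9 January 1992 + 23 years → 9 January 2015.
Interference Suspension Credit: +477 days → 30 April 2016.
Regulatory Review Extension: 1809 days claimed exceeds the 1250-day cap, so +1250 days → 2 October 2019.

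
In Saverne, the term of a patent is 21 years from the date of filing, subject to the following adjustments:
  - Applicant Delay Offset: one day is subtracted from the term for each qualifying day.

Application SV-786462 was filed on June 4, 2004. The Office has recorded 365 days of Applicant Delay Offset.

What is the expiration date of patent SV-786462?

June 4, 2024

Base term: filing date + 21 years → 4 June 2025.
Applicant Delay Offset: −365 days → 4 June 2024.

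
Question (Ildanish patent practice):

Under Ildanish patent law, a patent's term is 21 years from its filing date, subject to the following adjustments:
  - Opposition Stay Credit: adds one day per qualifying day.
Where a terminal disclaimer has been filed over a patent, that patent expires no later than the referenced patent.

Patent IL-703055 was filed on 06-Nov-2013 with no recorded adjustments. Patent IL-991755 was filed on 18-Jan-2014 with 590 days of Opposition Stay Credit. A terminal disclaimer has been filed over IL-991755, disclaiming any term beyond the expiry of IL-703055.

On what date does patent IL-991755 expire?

Natural term of IL-991755:
  Base: filing + 21 years → 18 January 2035.
  Opposition Stay Credit: +590 days → 30 August 2036.
Expiry of referenced patent IL-703055:
  Base: filing + 21 years → 6 November 2034.
Terminal disclaimer: IL-991755 expires on the earlier of 30 August 2036 and 6 November 2034.

2034-11-06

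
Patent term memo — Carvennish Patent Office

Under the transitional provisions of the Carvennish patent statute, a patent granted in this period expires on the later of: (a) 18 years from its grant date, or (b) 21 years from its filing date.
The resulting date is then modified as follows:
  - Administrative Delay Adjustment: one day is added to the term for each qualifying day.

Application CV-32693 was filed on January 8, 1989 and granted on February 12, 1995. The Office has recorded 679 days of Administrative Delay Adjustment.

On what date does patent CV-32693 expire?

(a) grant + 18 years → 12 February 2013.
(b) filing + 21 years → 8 January 2010.
Later of the two: 12 February 2013.
Administrative Delay Adjustment: +679 days → 23 December 2014.

December 23, 2014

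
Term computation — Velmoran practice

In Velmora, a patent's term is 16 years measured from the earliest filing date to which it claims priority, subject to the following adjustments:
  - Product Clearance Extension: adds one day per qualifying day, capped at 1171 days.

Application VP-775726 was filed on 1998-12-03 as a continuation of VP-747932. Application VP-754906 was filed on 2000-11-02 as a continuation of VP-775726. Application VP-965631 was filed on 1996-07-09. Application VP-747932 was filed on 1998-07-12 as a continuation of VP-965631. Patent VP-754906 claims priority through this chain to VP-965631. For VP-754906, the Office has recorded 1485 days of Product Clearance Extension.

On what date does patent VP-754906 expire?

September 23, 2015

Earliest priority filing: 9 July 1996.
Base term: 9 July 1996 + 16 years → 9 July 2012.
Product Clearance Extension: 1485 days claimed exceeds the 1171-day cap, so +1171 days → 23 September 2015.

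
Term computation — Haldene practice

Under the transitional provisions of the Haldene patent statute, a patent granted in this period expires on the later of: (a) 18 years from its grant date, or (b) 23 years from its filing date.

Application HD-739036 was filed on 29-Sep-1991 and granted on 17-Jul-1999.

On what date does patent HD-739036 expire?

2017-07-17

(a) grant + 18 years → 17 July 2017.
(b) filing + 23 years → 29 September 2014.
Later of the two: 17 July 2017.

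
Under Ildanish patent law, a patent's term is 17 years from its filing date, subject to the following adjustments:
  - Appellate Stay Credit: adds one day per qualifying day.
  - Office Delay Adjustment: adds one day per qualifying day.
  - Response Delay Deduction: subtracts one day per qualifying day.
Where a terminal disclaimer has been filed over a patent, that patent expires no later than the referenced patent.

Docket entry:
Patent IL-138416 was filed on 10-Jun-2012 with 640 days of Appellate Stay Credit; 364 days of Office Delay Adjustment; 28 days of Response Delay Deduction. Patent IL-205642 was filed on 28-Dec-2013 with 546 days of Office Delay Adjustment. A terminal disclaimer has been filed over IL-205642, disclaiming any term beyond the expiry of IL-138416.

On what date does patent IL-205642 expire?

Natural term of IL-205642:
  Base: filing + 17 years → 28 December 2030.
  Office Delay Adjustment: +546 days → 26 June 2032.
Expiry of referenced patent IL-138416:
  Base: filing + 17 years → 10 June 2029.
  Appellate Stay Credit: +640 days → 12 March 2031.
  Office Delay Adjustment: +364 days → 10 March 2032.
  Response Delay Deduction: −28 days → 11 February 2032.
Terminal disclaimer: IL-205642 expires on the earlier of 26 June 2032 and 11 February 2032.

February 11, 2032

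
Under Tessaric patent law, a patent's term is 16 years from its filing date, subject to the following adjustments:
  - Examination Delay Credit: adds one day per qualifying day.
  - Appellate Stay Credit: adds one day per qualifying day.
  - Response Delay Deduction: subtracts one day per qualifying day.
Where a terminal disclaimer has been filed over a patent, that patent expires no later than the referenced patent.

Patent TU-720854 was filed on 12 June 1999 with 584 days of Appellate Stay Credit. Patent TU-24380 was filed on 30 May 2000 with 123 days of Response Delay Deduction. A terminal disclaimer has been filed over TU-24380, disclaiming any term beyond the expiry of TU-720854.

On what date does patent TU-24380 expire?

January 28, 2016

Natural term of TU-24380:
  Base: filing + 16 years → 30 May 2016.
  Response Delay Deduction: −123 days → 28 January 2016.
Expiry of referenced patent TU-720854:
  Base: filing + 16 years → 12 June 2015.
  Appellate Stay Credit: +584 days → 16 January 2017.
Terminal disclaimer: TU-24380 expires on the earlier of 28 January 2016 and 16 January 2017.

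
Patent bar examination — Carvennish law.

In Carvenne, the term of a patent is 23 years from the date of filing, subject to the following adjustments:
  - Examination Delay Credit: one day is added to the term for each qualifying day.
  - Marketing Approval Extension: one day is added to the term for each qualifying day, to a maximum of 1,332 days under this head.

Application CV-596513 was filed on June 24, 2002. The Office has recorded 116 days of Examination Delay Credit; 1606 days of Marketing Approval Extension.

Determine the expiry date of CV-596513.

2029-06-11

Base term: filing date + 23 years → 24 June 2025.
Examination Delay Credit: +116 days → 18 October 2025.
Marketing Approval Extension: 1606 days claimed exceeds the 1332-day cap, so +1332 days → 11 June 2029.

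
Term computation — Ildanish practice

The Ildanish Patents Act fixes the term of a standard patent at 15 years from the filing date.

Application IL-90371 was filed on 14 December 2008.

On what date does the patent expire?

Filing date + 15 years → 14 December 2023.

December 14, 2023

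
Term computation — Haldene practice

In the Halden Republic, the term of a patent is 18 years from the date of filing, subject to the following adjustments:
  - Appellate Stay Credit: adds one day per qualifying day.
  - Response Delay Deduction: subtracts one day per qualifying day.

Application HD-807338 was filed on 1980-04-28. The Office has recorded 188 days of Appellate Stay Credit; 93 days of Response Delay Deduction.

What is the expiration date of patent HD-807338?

Base term: filing date + 18 years → 28 April 1998.
Appellate Stay Credit: +188 days → 2 November 1998.
Response Delay Deduction: −93 days → 1 August 1998.

August 1, 1998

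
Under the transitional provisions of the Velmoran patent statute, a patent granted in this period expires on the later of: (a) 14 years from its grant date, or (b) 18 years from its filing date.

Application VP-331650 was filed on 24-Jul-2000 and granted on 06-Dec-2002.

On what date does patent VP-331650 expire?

(a) grant + 14 years → 6 December 2016.
(b) filing + 18 years → 24 July 2018.
Later of the two: 24 July 2018.

2018-07-24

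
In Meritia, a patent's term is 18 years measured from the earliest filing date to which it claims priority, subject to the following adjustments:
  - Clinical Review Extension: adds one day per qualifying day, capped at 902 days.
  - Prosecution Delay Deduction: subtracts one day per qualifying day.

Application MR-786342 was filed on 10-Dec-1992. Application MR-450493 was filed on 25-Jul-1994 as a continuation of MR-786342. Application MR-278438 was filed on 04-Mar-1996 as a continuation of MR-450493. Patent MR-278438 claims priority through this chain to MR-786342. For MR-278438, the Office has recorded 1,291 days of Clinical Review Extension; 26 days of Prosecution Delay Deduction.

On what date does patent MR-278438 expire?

2013-05-04

Earliest priority filing: 10 December 1992.
Base term: 10 December 1992 + 18 years → 10 December 2010.
Clinical Review Extension: 1291 days claimed exceeds the 902-day cap, so +902 days → 30 May 2013.
Prosecution Delay Deduction: −26 days → 4 May 2013.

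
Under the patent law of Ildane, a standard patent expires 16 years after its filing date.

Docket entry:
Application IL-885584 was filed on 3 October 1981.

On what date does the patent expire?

Filing date + 16 years → 3 October 1997.

October 3, 1997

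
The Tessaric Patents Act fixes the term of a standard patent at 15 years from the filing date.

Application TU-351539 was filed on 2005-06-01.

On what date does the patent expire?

Filing date + 15 years → 1 June 2020.

2020-06-01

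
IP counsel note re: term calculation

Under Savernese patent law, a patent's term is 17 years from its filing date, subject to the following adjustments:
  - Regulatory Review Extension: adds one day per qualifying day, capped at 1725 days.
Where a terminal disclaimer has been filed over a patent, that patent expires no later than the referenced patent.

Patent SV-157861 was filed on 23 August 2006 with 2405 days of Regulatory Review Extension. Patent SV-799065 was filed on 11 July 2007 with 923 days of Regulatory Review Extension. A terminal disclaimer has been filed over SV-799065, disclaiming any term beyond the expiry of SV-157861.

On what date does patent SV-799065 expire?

Natural term of SV-799065:
  Base: filing + 17 years → 11 July 2024.
  Regulatory Review Extension: 923 days (within the 1725-day cap) → +923 days → 20 January 2027.
Expiry of referenced patent SV-157861:
  Base: filing + 17 years → 23 August 2023.
  Regulatory Review Extension: 2405 days claimed exceeds the 1725-day cap, so +1725 days → 13 May 2028.
Terminal disclaimer: SV-799065 expires on the earlier of 20 January 2027 and 13 May 2028.

2027-01-20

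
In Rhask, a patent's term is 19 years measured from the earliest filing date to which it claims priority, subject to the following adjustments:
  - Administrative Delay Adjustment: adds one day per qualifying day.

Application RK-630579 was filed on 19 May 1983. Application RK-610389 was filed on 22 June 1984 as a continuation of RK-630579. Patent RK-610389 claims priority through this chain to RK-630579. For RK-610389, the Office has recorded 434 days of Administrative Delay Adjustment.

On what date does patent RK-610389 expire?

Earliest priority filing: 19 May 1983.
Base term: 19 May 1983 + 19 years → 19 May 2002.
Administrative Delay Adjustment: +434 days → 27 July 2003.

2003-07-27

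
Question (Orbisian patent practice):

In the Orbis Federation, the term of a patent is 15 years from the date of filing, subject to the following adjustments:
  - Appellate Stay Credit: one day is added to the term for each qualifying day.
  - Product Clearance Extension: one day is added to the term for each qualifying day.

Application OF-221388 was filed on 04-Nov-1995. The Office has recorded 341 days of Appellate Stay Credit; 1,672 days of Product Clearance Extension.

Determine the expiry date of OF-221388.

Base term: filing date + 15 years → 4 November 2010.
Appellate Stay Credit: +341 days → 11 October 2011.
Product Clearance Extension: +1672 days → 9 May 2016.

2016-05-09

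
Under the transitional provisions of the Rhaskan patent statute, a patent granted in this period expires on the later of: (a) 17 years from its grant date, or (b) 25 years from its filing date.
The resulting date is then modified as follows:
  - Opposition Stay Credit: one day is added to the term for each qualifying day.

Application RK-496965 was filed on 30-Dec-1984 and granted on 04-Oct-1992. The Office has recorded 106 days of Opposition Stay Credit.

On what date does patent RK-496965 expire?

(a) grant + 17 years → 4 October 2009.
(b) filing + 25 years → 30 December 2009.
Later of the two: 30 December 2009.
Opposition Stay Credit: +106 days → 15 April 2010.

2010-04-15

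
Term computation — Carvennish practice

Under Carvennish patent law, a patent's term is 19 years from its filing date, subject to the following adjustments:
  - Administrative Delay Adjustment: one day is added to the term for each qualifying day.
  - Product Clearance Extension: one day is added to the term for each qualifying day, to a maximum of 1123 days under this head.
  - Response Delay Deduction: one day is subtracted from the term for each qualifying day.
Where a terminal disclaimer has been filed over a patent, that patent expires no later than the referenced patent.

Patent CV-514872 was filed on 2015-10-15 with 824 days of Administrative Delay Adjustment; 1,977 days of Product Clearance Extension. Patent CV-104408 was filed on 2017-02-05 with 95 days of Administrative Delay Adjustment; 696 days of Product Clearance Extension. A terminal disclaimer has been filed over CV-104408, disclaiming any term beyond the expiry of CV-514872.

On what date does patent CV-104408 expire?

April 6, 2038

Natural term of CV-104408:
  Base: filing + 19 years → 5 February 2036.
  Administrative Delay Adjustment: +95 days → 10 May 2036.
  Product Clearance Extension: 696 days (within the 1123-day cap) → +696 days → 6 April 2038.
Expiry of referenced patent CV-514872:
  Base: filing + 19 years → 15 October 2034.
  Administrative Delay Adjustment: +824 days → 16 January 2037.
  Product Clearance Extension: 1977 days claimed exceeds the 1123-day cap, so +1123 days → 13 February 2040.
Terminal disclaimer: CV-104408 expires on the earlier of 6 April 2038 and 13 February 2040.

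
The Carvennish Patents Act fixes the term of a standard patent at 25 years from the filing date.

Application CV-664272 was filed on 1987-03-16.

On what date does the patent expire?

March 16, 2012

Filing date + 25 years → 16 March 2012.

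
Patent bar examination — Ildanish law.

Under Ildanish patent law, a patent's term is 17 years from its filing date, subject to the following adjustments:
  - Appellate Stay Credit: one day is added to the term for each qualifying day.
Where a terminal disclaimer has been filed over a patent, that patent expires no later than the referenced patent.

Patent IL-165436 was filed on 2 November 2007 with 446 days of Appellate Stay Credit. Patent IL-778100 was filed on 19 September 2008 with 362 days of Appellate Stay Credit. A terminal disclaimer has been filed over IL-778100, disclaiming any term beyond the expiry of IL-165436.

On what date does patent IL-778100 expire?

January 22, 2026

Natural term of IL-778100:
  Base: filing + 17 years → 19 September 2025.
  Appellate Stay Credit: +362 days → 16 September 2026.
Expiry of referenced patent IL-165436:
  Base: filing + 17 years → 2 November 2024.
  Appellate Stay Credit: +446 days → 22 January 2026.
Terminal disclaimer: IL-778100 expires on the earlier of 16 September 2026 and 22 January 2026.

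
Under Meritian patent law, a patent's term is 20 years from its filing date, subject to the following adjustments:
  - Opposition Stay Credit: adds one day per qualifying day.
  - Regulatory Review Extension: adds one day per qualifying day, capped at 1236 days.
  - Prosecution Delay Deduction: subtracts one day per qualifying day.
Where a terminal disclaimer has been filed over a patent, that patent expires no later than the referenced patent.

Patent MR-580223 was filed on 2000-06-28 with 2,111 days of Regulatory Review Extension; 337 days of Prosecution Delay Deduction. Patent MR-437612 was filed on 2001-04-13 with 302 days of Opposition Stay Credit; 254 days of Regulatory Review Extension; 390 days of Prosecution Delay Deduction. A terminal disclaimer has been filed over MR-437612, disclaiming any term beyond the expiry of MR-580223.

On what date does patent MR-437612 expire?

2021-09-26

Natural term of MR-437612:
  Base: filing + 20 years → 13 April 2021.
  Opposition Stay Credit: +302 days → 9 February 2022.
  Regulatory Review Extension: 254 days (within the 1236-day cap) → +254 days → 21 October 2022.
  Prosecution Delay Deduction: −390 days → 26 September 2021.
Expiry of referenced patent MR-580223:
  Base: filing + 20 years → 28 June 2020.
  Regulatory Review Extension: 2111 days claimed exceeds the 1236-day cap, so +1236 days → 16 November 2023.
  Prosecution Delay Deduction: −337 days → 14 December 2022.
Terminal disclaimer: MR-437612 expires on the earlier of 26 September 2021 and 14 December 2022.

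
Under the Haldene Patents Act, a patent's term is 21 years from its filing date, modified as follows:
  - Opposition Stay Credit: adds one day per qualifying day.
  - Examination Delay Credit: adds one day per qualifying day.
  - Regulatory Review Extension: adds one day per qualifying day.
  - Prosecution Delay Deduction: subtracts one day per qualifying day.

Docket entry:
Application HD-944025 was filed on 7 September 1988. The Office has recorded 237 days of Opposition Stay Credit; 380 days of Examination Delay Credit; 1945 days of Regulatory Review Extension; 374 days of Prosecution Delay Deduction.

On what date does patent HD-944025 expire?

Base term: filing date + 21 years → 7 September 2009.
Opposition Stay Credit: +237 days → 2 May 2010.
Examination Delay Credit: +380 days → 17 May 2011.
Regulatory Review Extension: +1945 days → 12 September 2016.
Prosecution Delay Deduction: −374 days → 4 September 2015.

2015-09-04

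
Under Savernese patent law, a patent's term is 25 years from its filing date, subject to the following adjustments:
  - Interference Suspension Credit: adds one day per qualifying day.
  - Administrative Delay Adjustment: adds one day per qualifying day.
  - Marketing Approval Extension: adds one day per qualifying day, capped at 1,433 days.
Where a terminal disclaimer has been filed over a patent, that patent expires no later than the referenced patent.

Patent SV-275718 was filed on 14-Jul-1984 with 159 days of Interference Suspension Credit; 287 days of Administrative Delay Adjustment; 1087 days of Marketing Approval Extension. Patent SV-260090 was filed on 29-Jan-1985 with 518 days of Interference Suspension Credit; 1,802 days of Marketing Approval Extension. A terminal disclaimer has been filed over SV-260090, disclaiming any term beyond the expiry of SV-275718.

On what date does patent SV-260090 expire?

September 24, 2013

Natural term of SV-260090:
  Base: filing + 25 years → 29 January 2010.
  Interference Suspension Credit: +518 days → 1 July 2011.
  Marketing Approval Extension: 1802 days claimed exceeds the 1433-day cap, so +1433 days → 3 June 2015.
Expiry of referenced patent SV-275718:
  Base: filing + 25 years → 14 July 2009.
  Interference Suspension Credit: +159 days → 20 December 2009.
  Administrative Delay Adjustment: +287 days → 3 October 2010.
  Marketing Approval Extension: 1087 days (within the 1433-day cap) → +1087 days → 24 September 2013.
Terminal disclaimer: SV-260090 expires on the earlier of 3 June 2015 and 24 September 2013.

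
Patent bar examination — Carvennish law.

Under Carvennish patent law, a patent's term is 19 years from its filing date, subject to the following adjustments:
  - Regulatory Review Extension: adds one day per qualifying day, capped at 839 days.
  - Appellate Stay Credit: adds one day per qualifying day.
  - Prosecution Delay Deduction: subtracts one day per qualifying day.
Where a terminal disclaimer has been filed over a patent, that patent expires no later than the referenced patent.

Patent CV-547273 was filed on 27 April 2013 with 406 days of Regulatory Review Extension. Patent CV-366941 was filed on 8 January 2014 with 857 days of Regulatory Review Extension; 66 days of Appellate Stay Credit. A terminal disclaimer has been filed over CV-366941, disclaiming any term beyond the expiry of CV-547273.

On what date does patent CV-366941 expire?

Natural term of CV-366941:
  Base: filing + 19 years → 8 January 2033.
  Regulatory Review Extension: 857 days claimed exceeds the 839-day cap, so +839 days → 27 April 2035.
  Appellate Stay Credit: +66 days → 2 July 2035.
Expiry of referenced patent CV-547273:
  Base: filing + 19 years → 27 April 2032.
  Regulatory Review Extension: 406 days (within the 839-day cap) → +406 days → 7 June 2033.
Terminal disclaimer: CV-366941 expires on the earlier of 2 July 2035 and 7 June 2033.

2033-06-07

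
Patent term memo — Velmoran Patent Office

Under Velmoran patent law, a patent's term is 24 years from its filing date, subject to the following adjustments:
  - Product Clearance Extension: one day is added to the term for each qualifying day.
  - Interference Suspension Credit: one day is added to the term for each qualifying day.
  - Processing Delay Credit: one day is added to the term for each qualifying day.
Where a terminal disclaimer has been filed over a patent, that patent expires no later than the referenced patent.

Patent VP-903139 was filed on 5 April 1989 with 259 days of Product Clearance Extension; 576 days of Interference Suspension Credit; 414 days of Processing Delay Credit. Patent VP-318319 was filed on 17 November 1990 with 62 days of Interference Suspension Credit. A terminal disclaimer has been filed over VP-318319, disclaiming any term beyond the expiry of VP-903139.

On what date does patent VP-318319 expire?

Natural term of VP-318319:
  Base: filing + 24 years → 17 November 2014.
  Interference Suspension Credit: +62 days → 18 January 2015.
Expiry of referenced patent VP-903139:
  Base: filing + 24 years → 5 April 2013.
  Product Clearance Extension: +259 days → 20 December 2013.
  Interference Suspension Credit: +576 days → 19 July 2015.
  Processing Delay Credit: +414 days → 5 September 2016.
Terminal disclaimer: VP-318319 expires on the earlier of 18 January 2015 and 5 September 2016.

2015-01-18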